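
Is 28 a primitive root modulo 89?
p - 1 = 88 has prime divisors 2, 11. Check 28^(88/q) mod 89 for each: 28^(88/2) = 28^44 ≡ 88, 28^(88/11) = 28^8 ≡ 39 (mod 89). None of these is 1, so 28 has order 88 = φ(89), so it is a primitive root mod 89.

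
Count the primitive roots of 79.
24

The number of primitive roots modulo p is φ(p-1) = φ(78)
φ(78) = 24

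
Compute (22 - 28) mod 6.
0

(22 - 28) = -6
-6 mod 6 = 0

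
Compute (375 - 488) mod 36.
31

(375 - 488) = -113
-113 mod 36 = 31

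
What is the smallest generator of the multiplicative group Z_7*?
p - 1 = 6 has prime divisors 2, 3. h is a primitive root mod 7 iff h^(6/q) ≢ 1 (mod 7) for each such q.
h = 2: 2^3 ≡ 1, 2^2 ≡ 4 (mod 7); 2^3 ≡ 1, so not a primitive root.
h = 3: 3^3 ≡ 6, 3^2 ≡ 2 (mod 7); none is 1, so 3 has order 6 and is a primitive root.
The smallest primitive root mod 7 is g = 3.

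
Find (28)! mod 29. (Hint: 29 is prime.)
By Wilson's theorem, (28)! ≡ -1 ≡ 28 (mod 29)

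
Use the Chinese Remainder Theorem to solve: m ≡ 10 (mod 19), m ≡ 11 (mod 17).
M = 19 × 17 = 323. M₁ = 17, y₁ ≡ 9 (mod 19). M₂ = 19, y₂ ≡ 9 (mod 17). m = 10×17×9 + 11×19×9 ≡ 181 (mod 323)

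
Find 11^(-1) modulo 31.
17

Using Extended Euclidean Algorithm:
gcd(11, 31) = 1
Bezout coefficients: 11 × -14 + 31 × 5 = 1
So 11 × -14 ≡ 1 (mod 31)
The inverse is -14 mod 31 = 17
Verification: 11 × 17 = 187 = 6 × 31 + 1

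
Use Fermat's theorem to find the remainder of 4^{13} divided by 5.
4

By Fermat's Little Theorem, a^(p-1) ≡ 1 (mod p) for prime p and gcd(a, p) = 1
Here p = 5, so 4^4 ≡ 1 (mod 5)
We can reduce the exponent: 13 mod 4 = 1
So 4^13 ≡ 4^1 (mod 5)
Computing: 4^1 mod 5 = 4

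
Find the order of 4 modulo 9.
Powers of 4 mod 9: 4^1≡4, 4^2≡7, 4^3≡1. Order = 3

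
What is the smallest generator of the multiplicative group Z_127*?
p - 1 = 126 has prime divisors 2, 3, 7. h is a primitive root mod 127 iff h^(126/q) ≢ 1 (mod 127) for each such q.
h = 2: 2^63 ≡ 1, 2^42 ≡ 1, 2^18 ≡ 16 (mod 127); 2^63 ≡ 1, so not a primitive root.
h = 3: 3^63 ≡ 126, 3^42 ≡ 107, 3^18 ≡ 4 (mod 127); none is 1, so 3 has order 126 and is a primitive root.
The smallest primitive root mod 127 is g = 3.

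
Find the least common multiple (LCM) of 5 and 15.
15

First find GCD(5, 15) using the Euclidean algorithm:
5 = 0 × 15 + 5
15 = 3 × 5 + 0
GCD(5, 15) = 5

LCM formula: LCM(a, b) = (a × b) / GCD(a, b)
LCM(5, 15) = (5 × 15) / 5
LCM(5, 15) = 75 / 5
LCM(5, 15) = 15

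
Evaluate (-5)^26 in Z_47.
Using repeated squaring. (-5) ≡ 42 (mod 47). 26 = 16 + 8 + 2 (binary 11010). Repeated squaring mod 47: 42^1 ≡ 42; 42^2 ≡ 42² = 1764 ≡ 25; 42^4 ≡ 25² = 625 ≡ 14; 42^8 ≡ 14² = 196 ≡ 8; 42^16 ≡ 8² = 64 ≡ 17. Multiply: (-5)^26 ≡ 42^16 × 42^8 × 42^2 ≡ 17 × 8 × 25 (mod 47): 17 × 8 = 136 ≡ 42; 42 × 25 = 1050 ≡ 16. So (-5)^26 ≡ 16 (mod 47).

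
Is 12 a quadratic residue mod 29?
By Euler's criterion: 12^{14} ≡ 28 (mod 29). Since this equals -1 (≡ 28), 12 is not a QR.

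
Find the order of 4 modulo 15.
Powers of 4 mod 15: 4^1≡4, 4^2≡1. Order = 2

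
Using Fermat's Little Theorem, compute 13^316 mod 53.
By Fermat: 13^{52} ≡ 1 (mod 53). 316 ≡ 4 (mod 52). So 13^{316} ≡ 13^{4} ≡ 47 (mod 53)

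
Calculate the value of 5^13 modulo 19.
Using repeated squaring. 13 = 8 + 4 + 1 (binary 1101). Repeated squaring mod 19: 5^1 ≡ 5; 5^2 ≡ 5² = 25 ≡ 6; 5^4 ≡ 6² = 36 ≡ 17; 5^8 ≡ 17² = 289 ≡ 4. Multiply: 5^13 = 5^8 × 5^4 × 5^1 ≡ 4 × 17 × 5 (mod 19): 4 × 17 = 68 ≡ 11; 11 × 5 = 55 ≡ 17. So 5^13 ≡ 17 (mod 19).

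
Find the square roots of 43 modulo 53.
The square roots of 43 mod 53 are 34 and 19. Verify: 34² = 1156 ≡ 43 (mod 53)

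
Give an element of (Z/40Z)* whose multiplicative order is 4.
3 has order 4 mod 40 since 3^{4} ≡ 1 (mod 40) and no smaller power works.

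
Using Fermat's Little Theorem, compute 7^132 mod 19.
By Fermat: 7^{18} ≡ 1 (mod 19). 132 = 7×18 + 6. So 7^{132} ≡ 7^{6} ≡ 1 (mod 19)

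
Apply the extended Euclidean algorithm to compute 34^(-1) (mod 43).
Extended GCD: 34(19) + 43(-15) = 1. So 34^(-1) ≡ 19 ≡ 19 (mod 43). Verify: 34 × 19 = 646 ≡ 1 (mod 43)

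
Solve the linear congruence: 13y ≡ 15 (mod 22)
13

Since gcd(13, 22) = 1 divides 15, a solution exists.
Multiply both sides by the inverse of 13 mod 22:
  13^(-1) mod 22 = 17
  x ≡ 17 × 15 ≡ 255 ≡ 13 (mod 22)
Verification: 13 × 13 = 169 = 7 × 22 + 15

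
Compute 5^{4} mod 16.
1

Using successive squaring:
Binary expansion of 4: 100
Powers of 5 mod 16 (each is the square of the previous):
  5^1 ≡ 5 (mod 16)
  5^2 ≡ 5² = 25 ≡ 9 (mod 16)
  5^4 ≡ 9² = 81 ≡ 1 (mod 16)
4 is a power of 2, so 5^4 is the last square: ≡ 1 (mod 16)
Result: 5^4 ≡ 1 (mod 16)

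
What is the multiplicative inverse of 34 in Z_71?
23

Using Extended Euclidean Algorithm:
gcd(34, 71) = 1
Bezout coefficients: 34 × 23 + 71 × -11 = 1
So 34 × 23 ≡ 1 (mod 71)
The inverse is 23 mod 71 = 23
Verification: 34 × 23 = 782 = 11 × 71 + 1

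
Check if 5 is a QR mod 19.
By Euler's criterion: 5^{9} ≡ 1 (mod 19). Since this equals 1, 5 is a QR.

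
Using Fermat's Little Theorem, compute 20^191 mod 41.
By Fermat: 20^{40} ≡ 1 (mod 41). 191 = 4×40 + 31. So 20^{191} ≡ 20^{31} ≡ 21 (mod 41)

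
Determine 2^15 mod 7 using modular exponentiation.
Using Fermat: 2^{6} ≡ 1 (mod 7). 15 ≡ 3 (mod 6). So 2^{15} ≡ 2^{3} ≡ 1 (mod 7)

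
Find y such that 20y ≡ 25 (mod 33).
26

Since gcd(20, 33) = 1 divides 25, a solution exists.
Multiply both sides by the inverse of 20 mod 33:
  20^(-1) mod 33 = 5
  x ≡ 5 × 25 ≡ 125 ≡ 26 (mod 33)
Verification: 20 × 26 = 520 = 15 × 33 + 25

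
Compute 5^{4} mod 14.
9

Using successive squaring:
Binary expansion of 4: 100
Powers of 5 mod 14 (each is the square of the previous):
  5^1 ≡ 5 (mod 14)
  5^2 ≡ 5² = 25 ≡ 11 (mod 14)
  5^4 ≡ 11² = 121 ≡ 9 (mod 14)
4 is a power of 2, so 5^4 is the last square: ≡ 9 (mod 14)
Result: 5^4 ≡ 9 (mod 14)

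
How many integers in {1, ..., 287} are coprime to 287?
240

Prime factorization: 287 = 7 × 41
Using the formula φ(n) = n × Π(1 - 1/p) for each prime factor p:
φ(287) = 287 × (1 - 1/7) × (1 - 1/41)
φ(287) = 240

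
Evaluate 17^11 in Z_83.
Using repeated squaring. 11 = 8 + 2 + 1 (binary 1011). Repeated squaring mod 83: 17^1 ≡ 17; 17^2 ≡ 17² = 289 ≡ 40; 17^4 ≡ 40² = 1600 ≡ 23; 17^8 ≡ 23² = 529 ≡ 31. Multiply: 17^11 = 17^8 × 17^2 × 17^1 ≡ 31 × 40 × 17 (mod 83): 31 × 40 = 1240 ≡ 78; 78 × 17 = 1326 ≡ 81. So 17^11 ≡ 81 (mod 83).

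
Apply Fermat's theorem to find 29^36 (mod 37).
By Fermat's Little Theorem, 29^{36} ≡ 1 (mod 37) since 37 is prime and gcd(29, 37) = 1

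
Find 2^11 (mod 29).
Using repeated squaring. 11 = 8 + 2 + 1 (binary 1011). Repeated squaring mod 29: 2^1 ≡ 2; 2^2 ≡ 2² = 4 ≡ 4; 2^4 ≡ 4² = 16 ≡ 16; 2^8 ≡ 16² = 256 ≡ 24. Multiply: 2^11 = 2^8 × 2^2 × 2^1 ≡ 24 × 4 × 2 (mod 29): 24 × 4 = 96 ≡ 9; 9 × 2 = 18 ≡ 18. So 2^11 ≡ 18 (mod 29).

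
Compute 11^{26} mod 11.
0

Using successive squaring:
Binary expansion of 26: 11010
Powers of 11 mod 11 (each is the square of the previous):
  11^1 ≡ 0 (mod 11)
  11^2 ≡ 0² = 0 ≡ 0 (mod 11)
  11^4 ≡ 0² = 0 ≡ 0 (mod 11)
  11^8 ≡ 0² = 0 ≡ 0 (mod 11)
  11^16 ≡ 0² = 0 ≡ 0 (mod 11)
26 = 16 + 8 + 2, so 11^26 = 11^16 × 11^8 × 11^2 ≡ 0 × 0 × 0 (mod 11)
Multiplying step by step:
  0 × 0 = 0 ≡ 0 (mod 11)
  0 × 0 = 0 ≡ 0 (mod 11)
Result: 11^26 ≡ 0 (mod 11)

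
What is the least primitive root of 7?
3

A primitive root g modulo p has order p-1 = 6
Prime divisors of 6: [2, 3]
g is a primitive root iff g^(6/q) ≢ 1 (mod 7) for each prime divisor q
Testing small values:
  g = 2: 2^3 ≡ 1, 2^2 ≡ 4 (mod 7) → 2^3 ≡ 1, not primitive root
  g = 3: 3^3 ≡ 6, 3^2 ≡ 2 (mod 7) → none is 1, primitive root!
The smallest primitive root is 3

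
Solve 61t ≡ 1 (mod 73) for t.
6

Using Extended Euclidean Algorithm:
gcd(61, 73) = 1
Bezout coefficients: 61 × 6 + 73 × -5 = 1
So 61 × 6 ≡ 1 (mod 73)
The inverse is 6 mod 73 = 6
Verification: 61 × 6 = 366 = 5 × 73 + 1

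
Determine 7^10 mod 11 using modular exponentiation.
10 = 8 + 2 (binary 1010). Repeated squaring mod 11: 7^1 ≡ 7; 7^2 ≡ 7² = 49 ≡ 5; 7^4 ≡ 5² = 25 ≡ 3; 7^8 ≡ 3² = 9 ≡ 9. Multiply: 7^10 = 7^8 × 7^2 ≡ 9 × 5 (mod 11): 9 × 5 = 45 ≡ 1. So 7^10 ≡ 1 (mod 11).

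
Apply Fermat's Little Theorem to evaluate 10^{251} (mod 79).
46

By Fermat's Little Theorem, a^(p-1) ≡ 1 (mod p) for prime p and gcd(a, p) = 1
Here p = 79, so 10^78 ≡ 1 (mod 79)
We can reduce the exponent: 251 mod 78 = 17
So 10^251 ≡ 10^17 (mod 79)
Computing: 10^17 mod 79 = 46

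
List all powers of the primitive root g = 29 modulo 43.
g^1, g^2, ..., g^{42} mod 43: {29, 24, 8, 17, 20, 21, 7, 31, 39, 13, 33, 11, 18, 6, 2, 15, 5, 16, 34, 40, 42, 14, 19, 35, 26, 23, 22, 36, 12, 4, 30, 10, 32, 25, 37, 41, 28, 38, 27, 9, 3, 1}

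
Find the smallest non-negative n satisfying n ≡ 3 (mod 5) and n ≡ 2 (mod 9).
M = 5 × 9 = 45. M₁ = 9, y₁ ≡ 4 (mod 5). M₂ = 5, y₂ ≡ 2 (mod 9). n = 3×9×4 + 2×5×2 ≡ 38 (mod 45)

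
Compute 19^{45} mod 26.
5

Using successive squaring:
Binary expansion of 45: 101101
Powers of 19 mod 26 (each is the square of the previous):
  19^1 ≡ 19 (mod 26)
  19^2 ≡ 19² = 361 ≡ 23 (mod 26)
  19^4 ≡ 23² = 529 ≡ 9 (mod 26)
  19^8 ≡ 9² = 81 ≡ 3 (mod 26)
  19^16 ≡ 3² = 9 ≡ 9 (mod 26)
  19^32 ≡ 9² = 81 ≡ 3 (mod 26)
45 = 32 + 8 + 4 + 1, so 19^45 = 19^32 × 19^8 × 19^4 × 19^1 ≡ 3 × 3 × 9 × 19 (mod 26)
Multiplying step by step:
  3 × 3 = 9 ≡ 9 (mod 26)
  9 × 9 = 81 ≡ 3 (mod 26)
  3 × 19 = 57 ≡ 5 (mod 26)
Result: 19^45 ≡ 5 (mod 26)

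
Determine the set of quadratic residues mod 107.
QRs mod 107: {1, 3, 4, 9, 10, 11, 12, 13, 14, 16, 19, 23, 25, 27, 29, 30, 33, 34, 35, 36, 37, 39, 40, 41, 42, 44, 47, 48, 49, 52, 53, 56, 57, 61, 62, 64, 69, 75, 76, 79, 81, 83, 85, 86, 87, 89, 90, 92, 99, 100, 101, 102, 105}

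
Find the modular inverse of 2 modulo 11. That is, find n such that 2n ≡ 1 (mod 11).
6

Using Extended Euclidean Algorithm:
gcd(2, 11) = 1
Bezout coefficients: 2 × -5 + 11 × 1 = 1
So 2 × -5 ≡ 1 (mod 11)
The inverse is -5 mod 11 = 6
Verification: 2 × 6 = 12 = 1 × 11 + 1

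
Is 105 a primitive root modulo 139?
p - 1 = 138 has prime divisors 2, 3, 23. Check 105^(138/q) mod 139 for each: 105^(138/2) = 105^69 ≡ 138, 105^(138/3) = 105^46 ≡ 1, 105^(138/23) = 105^6 ≡ 116 (mod 139). Since 105^46 ≡ 1 (mod 139), the order of 105 divides 46 (in fact the order is 46) ≠ 138, so it is not a primitive root.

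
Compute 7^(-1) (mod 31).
7^(-1) ≡ 9 (mod 31). Verification: 7 × 9 = 63 ≡ 1 (mod 31)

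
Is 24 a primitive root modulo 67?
No

To verify, check if 24^(66/q) ≢ 1 (mod 67) for each prime divisor q of 66
Divisors of 66 = 66: [1, 2, 3, 6, 11, 22, 33, 66]
  24^(66/11) = 24^6 ≡ 15 (mod 67)
  24^(66/2) = 24^33 ≡ 1 (mod 67)
  24^(66/3) = 24^22 ≡ 1 (mod 67)
Conclusion: 24 is not a primitive root modulo 67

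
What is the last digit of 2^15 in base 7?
Using Fermat: 2^{6} ≡ 1 (mod 7). 15 ≡ 3 (mod 6). So 2^{15} ≡ 2^{3} ≡ 1 (mod 7)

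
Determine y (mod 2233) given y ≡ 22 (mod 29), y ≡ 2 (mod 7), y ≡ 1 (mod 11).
254

Using the Chinese Remainder Theorem:
M = product of moduli = 2233
For equation 1: M_1 = 77, 77 ≡ 19 (mod 29), inverse of 77 mod 29 is 26 (check: 19 × 26 = 494 ≡ 1 (mod 29))
For equation 2: M_2 = 319, 319 ≡ 4 (mod 7), inverse of 319 mod 7 is 2 (check: 4 × 2 = 8 ≡ 1 (mod 7))
For equation 3: M_3 = 203, 203 ≡ 5 (mod 11), inverse of 203 mod 11 is 9 (check: 5 × 9 = 45 ≡ 1 (mod 11))
Combine: y ≡ Σ r_i×M_i×(M_i⁻¹ mod m_i) = 22×77×26 + 2×319×2 + 1×203×9 = 44044 + 1276 + 1827 = 47147
47147 mod 2233 = 254
y ≡ 254 (mod 2233)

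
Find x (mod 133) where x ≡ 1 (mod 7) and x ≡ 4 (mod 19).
M = 7 × 19 = 133. M₁ = 19, y₁ ≡ 3 (mod 7). M₂ = 7, y₂ ≡ 11 (mod 19). x = 1×19×3 + 4×7×11 ≡ 99 (mod 133)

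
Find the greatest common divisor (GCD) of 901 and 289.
17

Using the Euclidean algorithm:
901 = 3 × 289 + 34
289 = 8 × 34 + 17
34 = 2 × 17 + 0

GCD(901, 289) = 17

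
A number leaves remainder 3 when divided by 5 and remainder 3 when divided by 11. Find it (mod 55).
M = 5 × 11 = 55. M₁ = 11, y₁ ≡ 1 (mod 5). M₂ = 5, y₂ ≡ 9 (mod 11). r = 3×11×1 + 3×5×9 ≡ 3 (mod 55)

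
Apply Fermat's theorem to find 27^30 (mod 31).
By Fermat's Little Theorem, 27^{30} ≡ 1 (mod 31) since 31 is prime and gcd(27, 31) = 1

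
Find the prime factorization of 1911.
3 × 7^2 × 13

Divide by primes starting from smallest:
1911 ÷ 3 = 637
637 ÷ 7 = 91
91 ÷ 7 = 13
13 ÷ 13 = 1

1911 = 3 × 7^2 × 13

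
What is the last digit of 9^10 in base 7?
9 ≡ 2 (mod 7). 10 = 8 + 2 (binary 1010). Repeated squaring mod 7: 2^1 ≡ 2; 2^2 ≡ 2² = 4 ≡ 4; 2^4 ≡ 4² = 16 ≡ 2; 2^8 ≡ 2² = 4 ≡ 4. Multiply: 9^10 ≡ 2^8 × 2^2 ≡ 4 × 4 (mod 7): 4 × 4 = 16 ≡ 2. So 9^10 ≡ 2 (mod 7).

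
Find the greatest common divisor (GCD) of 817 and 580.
1

Using the Euclidean algorithm:
817 = 1 × 580 + 237
580 = 2 × 237 + 106
237 = 2 × 106 + 25
106 = 4 × 25 + 6
25 = 4 × 6 + 1
6 = 6 × 1 + 0

GCD(817, 580) = 1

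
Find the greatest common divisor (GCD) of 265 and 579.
1

Using the Euclidean algorithm:
265 = 0 × 579 + 265
579 = 2 × 265 + 49
265 = 5 × 49 + 20
49 = 2 × 20 + 9
20 = 2 × 9 + 2
9 = 4 × 2 + 1
2 = 2 × 1 + 0

GCD(265, 579) = 1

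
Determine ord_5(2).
Powers of 2 mod 5: 2^1≡2, 2^2≡4, 2^3≡3, 2^4≡1. Order = 4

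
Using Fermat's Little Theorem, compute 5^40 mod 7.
By Fermat: 5^{6} ≡ 1 (mod 7). 40 = 6×6 + 4. So 5^{40} ≡ 5^{4} ≡ 2 (mod 7)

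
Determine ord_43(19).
Powers of 19 mod 43: 19^1≡19, 19^2≡17, 19^3≡22, 19^4≡31, 19^5≡30, 19^6≡11, 19^7≡37, 19^8≡15, 19^9≡27, 19^10≡40, 19^11≡29, 19^12≡35, 19^13≡20, 19^14≡36, 19^15≡39, 19^16≡10, 19^17≡18, 19^18≡41, 19^19≡5, 19^20≡9, 19^21≡42, 19^22≡24, 19^23≡26, 19^24≡21, 19^25≡12, 19^26≡13, 19^27≡32, 19^28≡6, 19^29≡28, 19^30≡16, 19^31≡3, 19^32≡14, 19^33≡8, 19^34≡23, 19^35≡7, 19^36≡4, 19^37≡33, 19^38≡25, 19^39≡2, 19^40≡38, 19^41≡34, 19^42≡1. Order = 42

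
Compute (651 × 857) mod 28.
7

(651 × 857) = 557907
557907 mod 28 = 7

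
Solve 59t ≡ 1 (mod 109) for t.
59^(-1) ≡ 85 (mod 109). Verification: 59 × 85 = 5015 ≡ 1 (mod 109)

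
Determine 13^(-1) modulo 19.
13^(-1) ≡ 3 (mod 19). Verification: 13 × 3 = 39 ≡ 1 (mod 19)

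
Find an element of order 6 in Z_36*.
11 has order 6 mod 36 since 11^{6} ≡ 1 (mod 36) and no smaller power works.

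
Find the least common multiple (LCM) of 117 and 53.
6201

First find GCD(117, 53) using the Euclidean algorithm:
117 = 2 × 53 + 11
53 = 4 × 11 + 9
11 = 1 × 9 + 2
9 = 4 × 2 + 1
2 = 2 × 1 + 0
GCD(117, 53) = 1

LCM formula: LCM(a, b) = (a × b) / GCD(a, b)
LCM(117, 53) = (117 × 53) / 1
LCM(117, 53) = 6201 / 1
LCM(117, 53) = 6201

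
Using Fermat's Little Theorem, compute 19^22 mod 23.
By Fermat's Little Theorem, 19^{22} ≡ 1 (mod 23) since 23 is prime and gcd(19, 23) = 1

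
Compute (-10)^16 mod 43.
Using repeated squaring. (-10) ≡ 33 (mod 43). 16 = 16 (binary 10000). Repeated squaring mod 43: 33^1 ≡ 33; 33^2 ≡ 33² = 1089 ≡ 14; 33^4 ≡ 14² = 196 ≡ 24; 33^8 ≡ 24² = 576 ≡ 17; 33^16 ≡ 17² = 289 ≡ 31. So (-10)^16 ≡ 31 (mod 43).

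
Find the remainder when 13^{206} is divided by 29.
By Fermat: 13^{28} ≡ 1 (mod 29). 206 = 7×28 + 10. So 13^{206} ≡ 13^{10} ≡ 7 (mod 29)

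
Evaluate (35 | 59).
(35/59) = 35^{29} mod 59 = 1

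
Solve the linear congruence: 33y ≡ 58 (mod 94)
16

Since gcd(33, 94) = 1 divides 58, a solution exists.
Multiply both sides by the inverse of 33 mod 94:
  33^(-1) mod 94 = 57
  x ≡ 57 × 58 ≡ 3306 ≡ 16 (mod 94)
Verification: 33 × 16 = 528 = 5 × 94 + 58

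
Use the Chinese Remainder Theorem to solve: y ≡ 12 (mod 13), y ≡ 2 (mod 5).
12

Using the Chinese Remainder Theorem:
M = product of moduli = 65
For equation 1: M_1 = 5, 5 ≡ 5 (mod 13), inverse of 5 mod 13 is 8 (check: 5 × 8 = 40 ≡ 1 (mod 13))
For equation 2: M_2 = 13, 13 ≡ 3 (mod 5), inverse of 13 mod 5 is 2 (check: 3 × 2 = 6 ≡ 1 (mod 5))
Combine: y ≡ Σ r_i×M_i×(M_i⁻¹ mod m_i) = 12×5×8 + 2×13×2 = 480 + 52 = 532
532 mod 65 = 12
y ≡ 12 (mod 65)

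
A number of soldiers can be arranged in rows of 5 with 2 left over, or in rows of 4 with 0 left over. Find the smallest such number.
M = 5 × 4 = 20. M₁ = 4, y₁ ≡ 4 (mod 5). M₂ = 5, y₂ ≡ 1 (mod 4). k = 2×4×4 + 0×5×1 ≡ 12 (mod 20). The smallest positive such number is 12.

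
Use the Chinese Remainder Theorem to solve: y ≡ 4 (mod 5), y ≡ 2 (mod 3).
M = 5 × 3 = 15. M₁ = 3, y₁ ≡ 2 (mod 5). M₂ = 5, y₂ ≡ 2 (mod 3). y = 4×3×2 + 2×5×2 ≡ 14 (mod 15)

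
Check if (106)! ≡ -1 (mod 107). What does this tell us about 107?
(106)! mod 107 = 106. Since this equals -1 (mod 107), Wilson confirms 107 is prime.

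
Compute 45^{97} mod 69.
45

Using successive squaring:
Binary expansion of 97: 1100001
Powers of 45 mod 69 (each is the square of the previous):
  45^1 ≡ 45 (mod 69)
  45^2 ≡ 45² = 2025 ≡ 24 (mod 69)
  45^4 ≡ 24² = 576 ≡ 24 (mod 69)
  45^8 ≡ 24² = 576 ≡ 24 (mod 69)
  45^16 ≡ 24² = 576 ≡ 24 (mod 69)
  45^32 ≡ 24² = 576 ≡ 24 (mod 69)
  45^64 ≡ 24² = 576 ≡ 24 (mod 69)
97 = 64 + 32 + 1, so 45^97 = 45^64 × 45^32 × 45^1 ≡ 24 × 24 × 45 (mod 69)
Multiplying step by step:
  24 × 24 = 576 ≡ 24 (mod 69)
  24 × 45 = 1080 ≡ 45 (mod 69)
Result: 45^97 ≡ 45 (mod 69)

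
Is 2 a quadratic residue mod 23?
By Euler's criterion: 2^{11} ≡ 1 (mod 23). Since this equals 1, 2 is a QR.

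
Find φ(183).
120

Prime factorization: 183 = 3 × 61
Using the formula φ(n) = n × Π(1 - 1/p) for each prime factor p:
φ(183) = 183 × (1 - 1/3) × (1 - 1/61)
φ(183) = 120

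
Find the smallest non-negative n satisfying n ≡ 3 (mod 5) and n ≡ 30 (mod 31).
M = 5 × 31 = 155. M₁ = 31, y₁ ≡ 1 (mod 5). M₂ = 5, y₂ ≡ 25 (mod 31). n = 3×31×1 + 30×5×25 ≡ 123 (mod 155)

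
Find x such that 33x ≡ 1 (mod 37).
33^(-1) ≡ 9 (mod 37). Verification: 33 × 9 = 297 ≡ 1 (mod 37)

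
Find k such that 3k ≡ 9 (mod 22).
3

Since gcd(3, 22) = 1 divides 9, a solution exists.
Multiply both sides by the inverse of 3 mod 22:
  3^(-1) mod 22 = 15
  x ≡ 15 × 9 ≡ 135 ≡ 3 (mod 22)
Verification: 3 × 3 = 9 = 0 × 22 + 9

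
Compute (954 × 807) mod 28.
18

(954 × 807) = 769878
769878 mod 28 = 18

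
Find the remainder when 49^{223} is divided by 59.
By Fermat: 49^{58} ≡ 1 (mod 59). 223 = 3×58 + 49. So 49^{223} ≡ 49^{49} ≡ 35 (mod 59)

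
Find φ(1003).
928

Prime factorization: 1003 = 17 × 59
Using the formula φ(n) = n × Π(1 - 1/p) for each prime factor p:
φ(1003) = 1003 × (1 - 1/17) × (1 - 1/59)
φ(1003) = 928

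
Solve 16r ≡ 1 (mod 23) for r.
16^(-1) ≡ 13 (mod 23). Verification: 16 × 13 = 208 ≡ 1 (mod 23)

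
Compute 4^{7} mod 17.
13

Using successive squaring:
Binary expansion of 7: 111
Powers of 4 mod 17 (each is the square of the previous):
  4^1 ≡ 4 (mod 17)
  4^2 ≡ 4² = 16 ≡ 16 (mod 17)
  4^4 ≡ 16² = 256 ≡ 1 (mod 17)
7 = 4 + 2 + 1, so 4^7 = 4^4 × 4^2 × 4^1 ≡ 1 × 16 × 4 (mod 17)
Multiplying step by step:
  1 × 16 = 16 ≡ 16 (mod 17)
  16 × 4 = 64 ≡ 13 (mod 17)
Result: 4^7 ≡ 13 (mod 17)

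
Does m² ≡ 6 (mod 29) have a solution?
By Euler's criterion: 6^{14} ≡ 1 (mod 29). Since this equals 1, 6 is a QR.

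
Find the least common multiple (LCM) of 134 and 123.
16482

First find GCD(134, 123) using the Euclidean algorithm:
134 = 1 × 123 + 11
123 = 11 × 11 + 2
11 = 5 × 2 + 1
2 = 2 × 1 + 0
GCD(134, 123) = 1

LCM formula: LCM(a, b) = (a × b) / GCD(a, b)
LCM(134, 123) = (134 × 123) / 1
LCM(134, 123) = 16482 / 1
LCM(134, 123) = 16482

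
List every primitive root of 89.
Primitive roots mod 89: {3, 6, 7, 13, 14, 15, 19, 23, 24, 26, 27, 28, 29, 30, 31, 33, 35, 38, 41, 43, 46, 48, 51, 54, 56, 58, 59, 60, 61, 62, 63, 65, 66, 70, 74, 75, 76, 82, 83, 86}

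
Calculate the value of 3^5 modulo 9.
5 = 4 + 1 (binary 101). Repeated squaring mod 9: 3^1 ≡ 3; 3^2 ≡ 3² = 9 ≡ 0; 3^4 ≡ 0² = 0 ≡ 0. Multiply: 3^5 = 3^4 × 3^1 ≡ 0 × 3 (mod 9): 0 × 3 = 0 ≡ 0. So 3^5 ≡ 0 (mod 9).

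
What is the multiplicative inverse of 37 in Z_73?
2

Using Extended Euclidean Algorithm:
gcd(37, 73) = 1
Bezout coefficients: 37 × 2 + 73 × -1 = 1
So 37 × 2 ≡ 1 (mod 73)
The inverse is 2 mod 73 = 2
Verification: 37 × 2 = 74 = 1 × 73 + 1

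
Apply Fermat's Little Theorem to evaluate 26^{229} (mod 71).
23

By Fermat's Little Theorem, a^(p-1) ≡ 1 (mod p) for prime p and gcd(a, p) = 1
Here p = 71, so 26^70 ≡ 1 (mod 71)
We can reduce the exponent: 229 mod 70 = 19
So 26^229 ≡ 26^19 (mod 71)
Computing: 26^19 mod 71 = 23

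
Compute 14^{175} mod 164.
44

Using successive squaring:
Binary expansion of 175: 10101111
Powers of 14 mod 164 (each is the square of the previous):
  14^1 ≡ 14 (mod 164)
  14^2 ≡ 14² = 196 ≡ 32 (mod 164)
  14^4 ≡ 32² = 1024 ≡ 40 (mod 164)
  14^8 ≡ 40² = 1600 ≡ 124 (mod 164)
  14^16 ≡ 124² = 15376 ≡ 124 (mod 164)
  14^32 ≡ 124² = 15376 ≡ 124 (mod 164)
  14^64 ≡ 124² = 15376 ≡ 124 (mod 164)
  14^128 ≡ 124² = 15376 ≡ 124 (mod 164)
175 = 128 + 32 + 8 + 4 + 2 + 1, so 14^175 = 14^128 × 14^32 × 14^8 × 14^4 × 14^2 × 14^1 ≡ 124 × 124 × 124 × 40 × 32 × 14 (mod 164)
Multiplying step by step:
  124 × 124 = 15376 ≡ 124 (mod 164)
  124 × 124 = 15376 ≡ 124 (mod 164)
  124 × 40 = 4960 ≡ 40 (mod 164)
  40 × 32 = 1280 ≡ 132 (mod 164)
  132 × 14 = 1848 ≡ 44 (mod 164)
Result: 14^175 ≡ 44 (mod 164)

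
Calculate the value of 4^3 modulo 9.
3 = 2 + 1 (binary 11). Repeated squaring mod 9: 4^1 ≡ 4; 4^2 ≡ 4² = 16 ≡ 7. Multiply: 4^3 = 4^2 × 4^1 ≡ 7 × 4 (mod 9): 7 × 4 = 28 ≡ 1. So 4^3 ≡ 1 (mod 9).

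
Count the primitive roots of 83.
40

The number of primitive roots modulo p is φ(p-1) = φ(82)
φ(82) = 40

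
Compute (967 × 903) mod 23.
6

(967 × 903) = 873201
873201 mod 23 = 6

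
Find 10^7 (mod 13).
7 = 4 + 2 + 1 (binary 111). Repeated squaring mod 13: 10^1 ≡ 10; 10^2 ≡ 10² = 100 ≡ 9; 10^4 ≡ 9² = 81 ≡ 3. Multiply: 10^7 = 10^4 × 10^2 × 10^1 ≡ 3 × 9 × 10 (mod 13): 3 × 9 = 27 ≡ 1; 1 × 10 = 10 ≡ 10. So 10^7 ≡ 10 (mod 13).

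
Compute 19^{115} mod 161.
103

Using successive squaring:
Binary expansion of 115: 1110011
Powers of 19 mod 161 (each is the square of the previous):
  19^1 ≡ 19 (mod 161)
  19^2 ≡ 19² = 361 ≡ 39 (mod 161)
  19^4 ≡ 39² = 1521 ≡ 72 (mod 161)
  19^8 ≡ 72² = 5184 ≡ 32 (mod 161)
  19^16 ≡ 32² = 1024 ≡ 58 (mod 161)
  19^32 ≡ 58² = 3364 ≡ 144 (mod 161)
  19^64 ≡ 144² = 20736 ≡ 128 (mod 161)
115 = 64 + 32 + 16 + 2 + 1, so 19^115 = 19^64 × 19^32 × 19^16 × 19^2 × 19^1 ≡ 128 × 144 × 58 × 39 × 19 (mod 161)
Multiplying step by step:
  128 × 144 = 18432 ≡ 78 (mod 161)
  78 × 58 = 4524 ≡ 16 (mod 161)
  16 × 39 = 624 ≡ 141 (mod 161)
  141 × 19 = 2679 ≡ 103 (mod 161)
Result: 19^115 ≡ 103 (mod 161)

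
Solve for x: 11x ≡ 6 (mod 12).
6

Since gcd(11, 12) = 1 divides 6, a solution exists.
Multiply both sides by the inverse of 11 mod 12:
  11^(-1) mod 12 = 11
  x ≡ 11 × 6 ≡ 66 ≡ 6 (mod 12)
Verification: 11 × 6 = 66 = 5 × 12 + 6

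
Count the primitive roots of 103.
32

The number of primitive roots modulo p is φ(p-1) = φ(102)
φ(102) = 32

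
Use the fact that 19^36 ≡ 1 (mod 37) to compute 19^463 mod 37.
By Fermat: 19^{36} ≡ 1 (mod 37). 463 ≡ 31 (mod 36). So 19^{463} ≡ 19^{31} ≡ 32 (mod 37)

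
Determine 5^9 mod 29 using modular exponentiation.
9 = 8 + 1 (binary 1001). Repeated squaring mod 29: 5^1 ≡ 5; 5^2 ≡ 5² = 25 ≡ 25; 5^4 ≡ 25² = 625 ≡ 16; 5^8 ≡ 16² = 256 ≡ 24. Multiply: 5^9 = 5^8 × 5^1 ≡ 24 × 5 (mod 29): 24 × 5 = 120 ≡ 4. So 5^9 ≡ 4 (mod 29).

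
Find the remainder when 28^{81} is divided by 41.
By Fermat: 28^{40} ≡ 1 (mod 41). 81 = 2×40 + 1. So 28^{81} ≡ 28^{1} ≡ 28 (mod 41)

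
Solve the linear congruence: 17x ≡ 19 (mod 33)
5

Since gcd(17, 33) = 1 divides 19, a solution exists.
Multiply both sides by the inverse of 17 mod 33:
  17^(-1) mod 33 = 2
  x ≡ 2 × 19 ≡ 38 ≡ 5 (mod 33)
Verification: 17 × 5 = 85 = 2 × 33 + 19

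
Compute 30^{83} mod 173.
72

Using successive squaring:
Binary expansion of 83: 1010011
Powers of 30 mod 173 (each is the square of the previous):
  30^1 ≡ 30 (mod 173)
  30^2 ≡ 30² = 900 ≡ 35 (mod 173)
  30^4 ≡ 35² = 1225 ≡ 14 (mod 173)
  30^8 ≡ 14² = 196 ≡ 23 (mod 173)
  30^16 ≡ 23² = 529 ≡ 10 (mod 173)
  30^32 ≡ 10² = 100 ≡ 100 (mod 173)
  30^64 ≡ 100² = 10000 ≡ 139 (mod 173)
83 = 64 + 16 + 2 + 1, so 30^83 = 30^64 × 30^16 × 30^2 × 30^1 ≡ 139 × 10 × 35 × 30 (mod 173)
Multiplying step by step:
  139 × 10 = 1390 ≡ 6 (mod 173)
  6 × 35 = 210 ≡ 37 (mod 173)
  37 × 30 = 1110 ≡ 72 (mod 173)
Result: 30^83 ≡ 72 (mod 173)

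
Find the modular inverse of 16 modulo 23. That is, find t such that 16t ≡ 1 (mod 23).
13

Using Extended Euclidean Algorithm:
gcd(16, 23) = 1
Bezout coefficients: 16 × -10 + 23 × 7 = 1
So 16 × -10 ≡ 1 (mod 23)
The inverse is -10 mod 23 = 13
Verification: 16 × 13 = 208 = 9 × 23 + 1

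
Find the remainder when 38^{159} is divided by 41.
By Fermat: 38^{40} ≡ 1 (mod 41). 159 = 3×40 + 39. So 38^{159} ≡ 38^{39} ≡ 27 (mod 41)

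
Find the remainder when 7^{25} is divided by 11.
By Fermat: 7^{10} ≡ 1 (mod 11). 25 = 2×10 + 5. So 7^{25} ≡ 7^{5} ≡ 10 (mod 11)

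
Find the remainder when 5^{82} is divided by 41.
By Fermat: 5^{40} ≡ 1 (mod 41). 82 = 2×40 + 2. So 5^{82} ≡ 5^{2} ≡ 25 (mod 41)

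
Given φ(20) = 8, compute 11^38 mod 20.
By Euler: 11^{8} ≡ 1 (mod 20) since gcd(11, 20) = 1. 38 = 4×8 + 6. So 11^{38} ≡ 11^{6} ≡ 1 (mod 20)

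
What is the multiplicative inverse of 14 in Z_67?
24

Using Extended Euclidean Algorithm:
gcd(14, 67) = 1
Bezout coefficients: 14 × 24 + 67 × -5 = 1
So 14 × 24 ≡ 1 (mod 67)
The inverse is 24 mod 67 = 24
Verification: 14 × 24 = 336 = 5 × 67 + 1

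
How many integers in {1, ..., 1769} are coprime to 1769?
1680

Prime factorization: 1769 = 29 × 61
Using the formula φ(n) = n × Π(1 - 1/p) for each prime factor p:
φ(1769) = 1769 × (1 - 1/29) × (1 - 1/61)
φ(1769) = 1680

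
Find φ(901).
832

Prime factorization: 901 = 17 × 53
Using the formula φ(n) = n × Π(1 - 1/p) for each prime factor p:
φ(901) = 901 × (1 - 1/17) × (1 - 1/53)
φ(901) = 832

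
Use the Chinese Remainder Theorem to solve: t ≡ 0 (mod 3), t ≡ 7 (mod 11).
M = 3 × 11 = 33. M₁ = 11, y₁ ≡ 2 (mod 3). M₂ = 3, y₂ ≡ 4 (mod 11). t = 0×11×2 + 7×3×4 ≡ 18 (mod 33)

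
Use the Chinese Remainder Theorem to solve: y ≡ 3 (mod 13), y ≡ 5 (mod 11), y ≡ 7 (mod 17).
874

Using the Chinese Remainder Theorem:
M = product of moduli = 2431
For equation 1: M_1 = 187, 187 ≡ 5 (mod 13), inverse of 187 mod 13 is 8 (check: 5 × 8 = 40 ≡ 1 (mod 13))
For equation 2: M_2 = 221, 221 ≡ 1 (mod 11), inverse of 221 mod 11 is 1 (check: 1 × 1 = 1 ≡ 1 (mod 11))
For equation 3: M_3 = 143, 143 ≡ 7 (mod 17), inverse of 143 mod 17 is 5 (check: 7 × 5 = 35 ≡ 1 (mod 17))
Combine: y ≡ Σ r_i×M_i×(M_i⁻¹ mod m_i) = 3×187×8 + 5×221×1 + 7×143×5 = 4488 + 1105 + 5005 = 10598
10598 mod 2431 = 874
y ≡ 874 (mod 2431)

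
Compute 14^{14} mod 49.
0

Using successive squaring:
Binary expansion of 14: 1110
Powers of 14 mod 49 (each is the square of the previous):
  14^1 ≡ 14 (mod 49)
  14^2 ≡ 14² = 196 ≡ 0 (mod 49)
  14^4 ≡ 0² = 0 ≡ 0 (mod 49)
  14^8 ≡ 0² = 0 ≡ 0 (mod 49)
14 = 8 + 4 + 2, so 14^14 = 14^8 × 14^4 × 14^2 ≡ 0 × 0 × 0 (mod 49)
Multiplying step by step:
  0 × 0 = 0 ≡ 0 (mod 49)
  0 × 0 = 0 ≡ 0 (mod 49)
Result: 14^14 ≡ 0 (mod 49)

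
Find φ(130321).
123462

Prime factorization: 130321 = 19^4
Using the formula φ(n) = n × Π(1 - 1/p) for each prime factor p:
φ(130321) = 130321 × (1 - 1/19)
φ(130321) = 123462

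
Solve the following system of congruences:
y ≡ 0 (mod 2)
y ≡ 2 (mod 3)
2

Using the Chinese Remainder Theorem:
M = product of moduli = 6
For equation 1: M_1 = 3, 3 ≡ 1 (mod 2), inverse of 3 mod 2 is 1 (check: 1 × 1 = 1 ≡ 1 (mod 2))
For equation 2: M_2 = 2, 2 ≡ 2 (mod 3), inverse of 2 mod 3 is 2 (check: 2 × 2 = 4 ≡ 1 (mod 3))
Combine: y ≡ Σ r_i×M_i×(M_i⁻¹ mod m_i) = 0×3×1 + 2×2×2 = 0 + 8 = 8
8 mod 6 = 2
y ≡ 2 (mod 6)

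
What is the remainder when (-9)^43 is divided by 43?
Using Fermat: (-9)^{42} ≡ 1 (mod 43). 43 ≡ 1 (mod 42). So (-9)^{43} ≡ (-9)^{1} ≡ 34 (mod 43)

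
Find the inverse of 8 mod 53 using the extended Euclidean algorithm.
Extended GCD: 8(20) + 53(-3) = 1. So 8^(-1) ≡ 20 ≡ 20 (mod 53). Verify: 8 × 20 = 160 ≡ 1 (mod 53)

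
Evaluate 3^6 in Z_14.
6 = 4 + 2 (binary 110). Repeated squaring mod 14: 3^1 ≡ 3; 3^2 ≡ 3² = 9 ≡ 9; 3^4 ≡ 9² = 81 ≡ 11. Multiply: 3^6 = 3^4 × 3^2 ≡ 11 × 9 (mod 14): 11 × 9 = 99 ≡ 1. So 3^6 ≡ 1 (mod 14).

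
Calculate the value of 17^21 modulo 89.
Using repeated squaring. 21 = 16 + 4 + 1 (binary 10101). Repeated squaring mod 89: 17^1 ≡ 17; 17^2 ≡ 17² = 289 ≡ 22; 17^4 ≡ 22² = 484 ≡ 39; 17^8 ≡ 39² = 1521 ≡ 8; 17^16 ≡ 8² = 64 ≡ 64. Multiply: 17^21 = 17^16 × 17^4 × 17^1 ≡ 64 × 39 × 17 (mod 89): 64 × 39 = 2496 ≡ 4; 4 × 17 = 68 ≡ 68. So 17^21 ≡ 68 (mod 89).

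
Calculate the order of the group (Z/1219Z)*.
1144

Prime factorization: 1219 = 23 × 53
Using the formula φ(n) = n × Π(1 - 1/p) for each prime factor p:
φ(1219) = 1219 × (1 - 1/23) × (1 - 1/53)
φ(1219) = 1144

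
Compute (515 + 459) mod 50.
24

(515 + 459) = 974
974 mod 50 = 24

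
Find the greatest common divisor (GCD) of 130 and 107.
1

Using the Euclidean algorithm:
130 = 1 × 107 + 23
107 = 4 × 23 + 15
23 = 1 × 15 + 8
15 = 1 × 8 + 7
8 = 1 × 7 + 1
7 = 7 × 1 + 0

GCD(130, 107) = 1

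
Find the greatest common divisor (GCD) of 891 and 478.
1

Using the Euclidean algorithm:
891 = 1 × 478 + 413
478 = 1 × 413 + 65
413 = 6 × 65 + 23
65 = 2 × 23 + 19
23 = 1 × 19 + 4
19 = 4 × 4 + 3
4 = 1 × 3 + 1
3 = 3 × 1 + 0

GCD(891, 478) = 1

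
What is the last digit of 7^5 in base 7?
7 ≡ 0 (mod 7). 5 = 4 + 1 (binary 101). Repeated squaring mod 7: 0^1 ≡ 0; 0^2 ≡ 0² = 0 ≡ 0; 0^4 ≡ 0² = 0 ≡ 0. Multiply: 7^5 ≡ 0^4 × 0^1 ≡ 0 × 0 (mod 7): 0 × 0 = 0 ≡ 0. So 7^5 ≡ 0 (mod 7).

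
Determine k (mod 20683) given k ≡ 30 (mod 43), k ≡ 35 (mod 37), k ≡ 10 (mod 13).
9877

Using the Chinese Remainder Theorem:
M = product of moduli = 20683
For equation 1: M_1 = 481, 481 ≡ 8 (mod 43), inverse of 481 mod 43 is 27 (check: 8 × 27 = 216 ≡ 1 (mod 43))
For equation 2: M_2 = 559, 559 ≡ 4 (mod 37), inverse of 559 mod 37 is 28 (check: 4 × 28 = 112 ≡ 1 (mod 37))
For equation 3: M_3 = 1591, 1591 ≡ 5 (mod 13), inverse of 1591 mod 13 is 8 (check: 5 × 8 = 40 ≡ 1 (mod 13))
Combine: k ≡ Σ r_i×M_i×(M_i⁻¹ mod m_i) = 30×481×27 + 35×559×28 + 10×1591×8 = 389610 + 547820 + 127280 = 1064710
1064710 mod 20683 = 9877
k ≡ 9877 (mod 20683)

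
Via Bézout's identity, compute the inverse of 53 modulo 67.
Extended GCD: 53(-24) + 67(19) = 1. So 53^(-1) ≡ 43 ≡ 43 (mod 67). Verify: 53 × 43 = 2279 ≡ 1 (mod 67)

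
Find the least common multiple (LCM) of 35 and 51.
1785

First find GCD(35, 51) using the Euclidean algorithm:
35 = 0 × 51 + 35
51 = 1 × 35 + 16
35 = 2 × 16 + 3
16 = 5 × 3 + 1
3 = 3 × 1 + 0
GCD(35, 51) = 1

LCM formula: LCM(a, b) = (a × b) / GCD(a, b)
LCM(35, 51) = (35 × 51) / 1
LCM(35, 51) = 1785 / 1
LCM(35, 51) = 1785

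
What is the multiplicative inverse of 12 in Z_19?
12^(-1) ≡ 8 (mod 19). Verification: 12 × 8 = 96 ≡ 1 (mod 19)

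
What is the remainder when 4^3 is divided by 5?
3 = 2 + 1 (binary 11). Repeated squaring mod 5: 4^1 ≡ 4; 4^2 ≡ 4² = 16 ≡ 1. Multiply: 4^3 = 4^2 × 4^1 ≡ 1 × 4 (mod 5): 1 × 4 = 4 ≡ 4. So 4^3 ≡ 4 (mod 5).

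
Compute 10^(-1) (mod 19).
10^(-1) ≡ 2 (mod 19). Verification: 10 × 2 = 20 ≡ 1 (mod 19)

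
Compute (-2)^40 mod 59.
Using repeated squaring. (-2) ≡ 57 (mod 59). 40 = 32 + 8 (binary 101000). Repeated squaring mod 59: 57^1 ≡ 57; 57^2 ≡ 57² = 3249 ≡ 4; 57^4 ≡ 4² = 16 ≡ 16; 57^8 ≡ 16² = 256 ≡ 20; 57^16 ≡ 20² = 400 ≡ 46; 57^32 ≡ 46² = 2116 ≡ 51. Multiply: (-2)^40 ≡ 57^32 × 57^8 ≡ 51 × 20 (mod 59): 51 × 20 = 1020 ≡ 17. So (-2)^40 ≡ 17 (mod 59).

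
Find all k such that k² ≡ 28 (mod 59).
The square roots of 28 mod 59 are 21 and 38. Verify: 21² = 441 ≡ 28 (mod 59)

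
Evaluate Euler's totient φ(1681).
1640

Prime factorization: 1681 = 41^2
Using the formula φ(n) = n × Π(1 - 1/p) for each prime factor p:
φ(1681) = 1681 × (1 - 1/41)
φ(1681) = 1640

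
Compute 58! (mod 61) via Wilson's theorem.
(60)! = (58)! × (59) × (60) ≡ -1 (mod 61). So (58)! ≡ -1 × [(60)(59)]^(-1) ≡ 30 (mod 61)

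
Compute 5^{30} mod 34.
15

Using successive squaring:
Binary expansion of 30: 11110
Powers of 5 mod 34 (each is the square of the previous):
  5^1 ≡ 5 (mod 34)
  5^2 ≡ 5² = 25 ≡ 25 (mod 34)
  5^4 ≡ 25² = 625 ≡ 13 (mod 34)
  5^8 ≡ 13² = 169 ≡ 33 (mod 34)
  5^16 ≡ 33² = 1089 ≡ 1 (mod 34)
30 = 16 + 8 + 4 + 2, so 5^30 = 5^16 × 5^8 × 5^4 × 5^2 ≡ 1 × 33 × 13 × 25 (mod 34)
Multiplying step by step:
  1 × 33 = 33 ≡ 33 (mod 34)
  33 × 13 = 429 ≡ 21 (mod 34)
  21 × 25 = 525 ≡ 15 (mod 34)
Result: 5^30 ≡ 15 (mod 34)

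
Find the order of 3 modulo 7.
Powers of 3 mod 7: 3^1≡3, 3^2≡2, 3^3≡6, 3^4≡4, 3^5≡5, 3^6≡1. Order = 6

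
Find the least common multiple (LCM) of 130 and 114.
7410

First find GCD(130, 114) using the Euclidean algorithm:
130 = 1 × 114 + 16
114 = 7 × 16 + 2
16 = 8 × 2 + 0
GCD(130, 114) = 2

LCM formula: LCM(a, b) = (a × b) / GCD(a, b)
LCM(130, 114) = (130 × 114) / 2
LCM(130, 114) = 14820 / 2
LCM(130, 114) = 7410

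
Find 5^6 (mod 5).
5 ≡ 0 (mod 5). 6 = 4 + 2 (binary 110). Repeated squaring mod 5: 0^1 ≡ 0; 0^2 ≡ 0² = 0 ≡ 0; 0^4 ≡ 0² = 0 ≡ 0. Multiply: 5^6 ≡ 0^4 × 0^2 ≡ 0 × 0 (mod 5): 0 × 0 = 0 ≡ 0. So 5^6 ≡ 0 (mod 5).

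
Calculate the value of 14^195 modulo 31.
Using Fermat: 14^{30} ≡ 1 (mod 31). 195 ≡ 15 (mod 30). So 14^{195} ≡ 14^{15} ≡ 1 (mod 31)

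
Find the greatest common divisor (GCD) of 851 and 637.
1

Using the Euclidean algorithm:
851 = 1 × 637 + 214
637 = 2 × 214 + 209
214 = 1 × 209 + 5
209 = 41 × 5 + 4
5 = 1 × 4 + 1
4 = 4 × 1 + 0

GCD(851, 637) = 1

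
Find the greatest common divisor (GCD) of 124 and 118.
2

Using the Euclidean algorithm:
124 = 1 × 118 + 6
118 = 19 × 6 + 4
6 = 1 × 4 + 2
4 = 2 × 2 + 0

GCD(124, 118) = 2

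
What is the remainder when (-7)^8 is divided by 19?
(-7) ≡ 12 (mod 19). 8 = 8 (binary 1000). Repeated squaring mod 19: 12^1 ≡ 12; 12^2 ≡ 12² = 144 ≡ 11; 12^4 ≡ 11² = 121 ≡ 7; 12^8 ≡ 7² = 49 ≡ 11. So (-7)^8 ≡ 11 (mod 19).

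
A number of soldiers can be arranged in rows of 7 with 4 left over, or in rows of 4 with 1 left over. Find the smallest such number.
M = 7 × 4 = 28. M₁ = 4, y₁ ≡ 2 (mod 7). M₂ = 7, y₂ ≡ 3 (mod 4). n = 4×4×2 + 1×7×3 ≡ 25 (mod 28). The smallest positive such number is 25.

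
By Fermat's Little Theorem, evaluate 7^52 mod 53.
By Fermat's Little Theorem, 7^{52} ≡ 1 (mod 53) since 53 is prime and gcd(7, 53) = 1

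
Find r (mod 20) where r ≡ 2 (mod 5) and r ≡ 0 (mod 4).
M = 5 × 4 = 20. M₁ = 4, y₁ ≡ 4 (mod 5). M₂ = 5, y₂ ≡ 1 (mod 4). r = 2×4×4 + 0×5×1 ≡ 12 (mod 20)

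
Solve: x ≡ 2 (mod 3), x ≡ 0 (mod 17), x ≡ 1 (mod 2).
M = 3 × 17 × 2 = 102. M₁ = 34, y₁ ≡ 1 (mod 3). M₂ = 6, y₂ ≡ 3 (mod 17). M₃ = 51, y₃ ≡ 1 (mod 2). x = 2×34×1 + 0×6×3 + 1×51×1 ≡ 17 (mod 102)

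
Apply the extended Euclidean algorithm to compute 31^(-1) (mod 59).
Extended GCD: 31(-19) + 59(10) = 1. So 31^(-1) ≡ 40 ≡ 40 (mod 59). Verify: 31 × 40 = 1240 ≡ 1 (mod 59)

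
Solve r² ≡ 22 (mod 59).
The square roots of 22 mod 59 are 9 and 50. Verify: 9² = 81 ≡ 22 (mod 59)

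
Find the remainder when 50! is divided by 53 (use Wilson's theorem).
(52)! = (50)! × (51) × (52) ≡ -1 (mod 53). So (50)! ≡ -1 × [(52)(51)]^(-1) ≡ 26 (mod 53)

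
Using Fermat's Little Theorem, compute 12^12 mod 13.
By Fermat's Little Theorem, 12^{12} ≡ 1 (mod 13) since 13 is prime and gcd(12, 13) = 1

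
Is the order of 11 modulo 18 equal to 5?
No, the actual order is 6, not 5.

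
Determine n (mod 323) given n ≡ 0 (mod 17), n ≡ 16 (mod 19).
187

Using the Chinese Remainder Theorem:
M = product of moduli = 323
For equation 1: M_1 = 19, 19 ≡ 2 (mod 17), inverse of 19 mod 17 is 9 (check: 2 × 9 = 18 ≡ 1 (mod 17))
For equation 2: M_2 = 17, 17 ≡ 17 (mod 19), inverse of 17 mod 19 is 9 (check: 17 × 9 = 153 ≡ 1 (mod 19))
Combine: n ≡ Σ r_i×M_i×(M_i⁻¹ mod m_i) = 0×19×9 + 16×17×9 = 0 + 2448 = 2448
2448 mod 323 = 187
n ≡ 187 (mod 323)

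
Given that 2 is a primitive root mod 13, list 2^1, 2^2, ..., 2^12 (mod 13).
g^1, g^2, ..., g^{12} mod 13: {2, 4, 8, 3, 6, 12, 11, 9, 5, 10, 7, 1}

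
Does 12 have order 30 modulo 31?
p - 1 = 30 has prime divisors 2, 3, 5. Check 12^(30/q) mod 31 for each: 12^(30/2) = 12^15 ≡ 30, 12^(30/3) = 12^10 ≡ 25, 12^(30/5) = 12^6 ≡ 2 (mod 31). None of these is 1, so 12 has order 30 = φ(31), so it is a primitive root mod 31.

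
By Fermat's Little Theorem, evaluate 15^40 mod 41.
By Fermat's Little Theorem, 15^{40} ≡ 1 (mod 41) since 41 is prime and gcd(15, 41) = 1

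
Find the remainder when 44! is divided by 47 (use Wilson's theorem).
(46)! = (44)! × (45) × (46) ≡ -1 (mod 47). So (44)! ≡ -1 × [(46)(45)]^(-1) ≡ 23 (mod 47)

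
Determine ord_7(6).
Powers of 6 mod 7: 6^1≡6, 6^2≡1. Order = 2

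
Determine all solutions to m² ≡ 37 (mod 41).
The square roots of 37 mod 41 are 18 and 23. Verify: 18² = 324 ≡ 37 (mod 41)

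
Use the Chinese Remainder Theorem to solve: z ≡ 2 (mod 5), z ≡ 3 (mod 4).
M = 5 × 4 = 20. M₁ = 4, y₁ ≡ 4 (mod 5). M₂ = 5, y₂ ≡ 1 (mod 4). z = 2×4×4 + 3×5×1 ≡ 7 (mod 20)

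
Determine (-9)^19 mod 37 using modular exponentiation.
Using repeated squaring. (-9) ≡ 28 (mod 37). 19 = 16 + 2 + 1 (binary 10011). Repeated squaring mod 37: 28^1 ≡ 28; 28^2 ≡ 28² = 784 ≡ 7; 28^4 ≡ 7² = 49 ≡ 12; 28^8 ≡ 12² = 144 ≡ 33; 28^16 ≡ 33² = 1089 ≡ 16. Multiply: (-9)^19 ≡ 28^16 × 28^2 × 28^1 ≡ 16 × 7 × 28 (mod 37): 16 × 7 = 112 ≡ 1; 1 × 28 = 28 ≡ 28. So (-9)^19 ≡ 28 (mod 37).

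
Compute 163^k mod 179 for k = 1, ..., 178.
g^1, g^2, ..., g^{178} mod 179: {163, 77, 21, 22, 6, 83, 104, 126, 132, 36, 140, 87, 40, 76, 37, 124, 164, 61, 98, 43, 28, 89, 8, 51, 79, 168, 176, 48, 127, 116, 113, 161, 109, 46, 159, 141, 71, 117, 97, 59, 130, 68, 165, 45, 175, 64, 50, 95, 91, 155, 26, 121, 33, 9, 35, 156, 10, 19, 54, 31, 41, 60, 114, 145, 7, 67, 2, 147, 154, 42, 44, 12, 166, 29, 73, 85, 72, 101, 174, 80, 152, 74, 69, 149, 122, 17, 86, 56, 178, 16, 102, 158, 157, 173, 96, 75, 53, 47, 143, 39, 92, 139, 103, 142, 55, 15, 118, 81, 136, 151, 90, 171, 128, 100, 11, 3, 131, 52, 63, 66, 18, 70, 133, 20, 38, 108, 62, 82, 120, 49, 111, 14, 134, 4, 115, 129, 84, 88, 24, 153, 58, 146, 170, 144, 23, 169, 160, 125, 148, 138, 119, 65, 34, 172, 112, 177, 32, 25, 137, 135, 167, 13, 150, 106, 94, 107, 78, 5, 99, 27, 105, 110, 30, 57, 162, 93, 123, 1}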